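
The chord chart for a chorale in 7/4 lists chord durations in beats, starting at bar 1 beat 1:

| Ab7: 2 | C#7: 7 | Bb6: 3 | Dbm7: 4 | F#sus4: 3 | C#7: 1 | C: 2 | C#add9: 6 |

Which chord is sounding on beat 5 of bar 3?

Beat 5 of bar 3 is beat (3−1)×7 + 5 = 19 overall.
Running totals: Ab7 ends at 2, C#7 ends at 9, Bb6 ends at 12, Dbm7 ends at 16, F#sus4 ends at 19.
Beat 19 falls within F#sus4.

F#sus4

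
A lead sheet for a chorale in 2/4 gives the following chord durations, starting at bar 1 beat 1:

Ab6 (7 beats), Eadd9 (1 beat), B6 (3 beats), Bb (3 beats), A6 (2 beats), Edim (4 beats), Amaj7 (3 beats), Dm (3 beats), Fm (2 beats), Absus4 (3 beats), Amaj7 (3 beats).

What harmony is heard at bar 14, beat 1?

Beat 1 of bar 14 is beat (14−1)×2 + 1 = 27 overall.
Running totals: Ab6 ends at 7, Eadd9 ends at 8, B6 ends at 11, Bb ends at 14, A6 ends at 16, Edim ends at 20, Amaj7 ends at 23, Dm ends at 26, Fm ends at 28.
Beat 27 falls within Fm.

Fm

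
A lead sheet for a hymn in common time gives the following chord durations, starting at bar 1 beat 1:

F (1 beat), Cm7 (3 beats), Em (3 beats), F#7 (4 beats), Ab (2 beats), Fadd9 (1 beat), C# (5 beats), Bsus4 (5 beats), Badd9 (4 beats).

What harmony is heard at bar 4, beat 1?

Ab

Beat 1 of bar 4 is beat (4−1)×4 + 1 = 13 overall.
Running totals: F ends at 1, Cm7 ends at 4, Em ends at 7, F#7 ends at 11, Ab ends at 13.
Beat 13 falls within Ab.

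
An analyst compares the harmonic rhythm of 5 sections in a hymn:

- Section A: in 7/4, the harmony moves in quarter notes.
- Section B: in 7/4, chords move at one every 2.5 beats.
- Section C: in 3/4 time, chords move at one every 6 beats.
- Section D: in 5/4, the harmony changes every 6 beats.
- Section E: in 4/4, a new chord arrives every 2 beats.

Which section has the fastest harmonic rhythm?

Section A

A: 7/1 = 7 chords/bar.
B: 7/2.5 = 2.8 chords/bar.
C: 3/6 = 0.5 chords/bar.
D: 5/6 = 5/6 chords/bar.
E: 4/2 = 2 chords/bar.
Fastest is A at 7 chords/bar.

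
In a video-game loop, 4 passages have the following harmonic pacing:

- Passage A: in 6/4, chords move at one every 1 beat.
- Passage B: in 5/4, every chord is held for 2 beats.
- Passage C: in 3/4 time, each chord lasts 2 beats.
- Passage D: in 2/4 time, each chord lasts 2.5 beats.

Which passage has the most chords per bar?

Passage A

A: 6 beats/bar ÷ 1 beat/chord = 6 chords/bar.
B: 5 beats/bar ÷ 2 beats/chord = 2.5 chords/bar.
C: 3 beats/bar ÷ 2 beats/chord = 1.5 chords/bar.
D: 2 beats/bar ÷ 2.5 beats/chord = 0.8 chords/bar.
Fastest is A at 6 chords/bar.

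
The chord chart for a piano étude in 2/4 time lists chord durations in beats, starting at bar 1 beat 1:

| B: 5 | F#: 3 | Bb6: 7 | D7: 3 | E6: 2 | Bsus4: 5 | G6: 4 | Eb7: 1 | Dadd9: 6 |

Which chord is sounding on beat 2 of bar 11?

Beat 2 of bar 11 is beat (11−1)×2 + 2 = 22 overall.
Running totals: B ends at 5, F# ends at 8, Bb6 ends at 15, D7 ends at 18, E6 ends at 20, Bsus4 ends at 25.
Beat 22 falls within Bsus4.

Bsus4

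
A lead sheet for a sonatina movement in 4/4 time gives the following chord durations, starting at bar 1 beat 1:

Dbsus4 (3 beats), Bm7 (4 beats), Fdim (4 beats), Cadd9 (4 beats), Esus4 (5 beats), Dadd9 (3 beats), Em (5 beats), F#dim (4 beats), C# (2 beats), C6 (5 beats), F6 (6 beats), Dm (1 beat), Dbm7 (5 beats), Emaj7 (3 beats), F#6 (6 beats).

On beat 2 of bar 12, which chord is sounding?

Beat 2 of bar 12 is beat (12−1)×4 + 2 = 46 overall.
Running totals: Dbsus4 ends at 3, Bm7 ends at 7, Fdim ends at 11, Cadd9 ends at 15, Esus4 ends at 20, Dadd9 ends at 23, Em ends at 28, F#dim ends at 32, C# ends at 34, C6 ends at 39, F6 ends at 45, Dm ends at 46.
Beat 46 falls within Dm.

Dm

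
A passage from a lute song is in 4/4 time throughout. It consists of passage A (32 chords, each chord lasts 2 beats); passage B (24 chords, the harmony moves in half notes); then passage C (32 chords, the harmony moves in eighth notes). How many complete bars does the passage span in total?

32 bars

A: 32 × 2 = 64 beats = 16 bars.
B: 24 × 2 = 48 beats = 12 bars.
C: 32 × 0.5 = 16 beats = 4 bars.
Total: 16 + 12 + 4 = 32 bars.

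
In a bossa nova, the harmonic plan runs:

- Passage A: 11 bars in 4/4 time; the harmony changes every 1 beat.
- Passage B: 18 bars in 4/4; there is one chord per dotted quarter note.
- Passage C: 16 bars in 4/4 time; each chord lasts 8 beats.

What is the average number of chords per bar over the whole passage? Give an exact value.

A: 11 bars of 4 beats is 44 beats; at 1 beat each that's 44 chords.
B: 18 bars of 4 beats is 72 beats; at 1.5 beats each that's 48 chords.
C: 16 bars of 4 beats is 64 beats; at 8 beats each that's 8 chords.
Overall: 100 chords over 45 bars → 100/45 = 20/9 chords per bar.

20/9 chords per bar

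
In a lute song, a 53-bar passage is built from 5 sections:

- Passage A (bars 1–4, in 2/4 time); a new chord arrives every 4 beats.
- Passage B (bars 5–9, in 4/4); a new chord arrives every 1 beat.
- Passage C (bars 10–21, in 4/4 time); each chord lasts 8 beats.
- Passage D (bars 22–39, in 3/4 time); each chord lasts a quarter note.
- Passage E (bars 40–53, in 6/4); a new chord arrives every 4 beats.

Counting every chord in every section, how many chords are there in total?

103 chords

A: 4 bars × 2 beats = 8 beats; 4 beats/chord → 2 chords.
B: 5 bars × 4 beats = 20 beats; 1 beat/chord → 20 chords.
C: 12 bars × 4 beats = 48 beats; 8 beats/chord → 6 chords.
D: 18 bars × 3 beats = 54 beats; 1 beat/chord → 54 chords.
E: 14 bars × 6 beats = 84 beats; 4 beats/chord → 21 chords.
Total: 2 + 20 + 6 + 54 + 21 = 103.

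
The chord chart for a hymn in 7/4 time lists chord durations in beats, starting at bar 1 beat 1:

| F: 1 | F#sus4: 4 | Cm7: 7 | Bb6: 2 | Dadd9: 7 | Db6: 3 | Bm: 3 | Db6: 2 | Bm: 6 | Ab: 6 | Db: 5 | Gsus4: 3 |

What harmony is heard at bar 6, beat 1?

Ab

Beat 1 of bar 6 is beat (6−1)×7 + 1 = 36 overall.
Running totals: F ends at 1, F#sus4 ends at 5, Cm7 ends at 12, Bb6 ends at 14, Dadd9 ends at 21, Db6 ends at 24, Bm ends at 27, Db6 ends at 29, Bm ends at 35, Ab ends at 41.
Beat 36 falls within Ab.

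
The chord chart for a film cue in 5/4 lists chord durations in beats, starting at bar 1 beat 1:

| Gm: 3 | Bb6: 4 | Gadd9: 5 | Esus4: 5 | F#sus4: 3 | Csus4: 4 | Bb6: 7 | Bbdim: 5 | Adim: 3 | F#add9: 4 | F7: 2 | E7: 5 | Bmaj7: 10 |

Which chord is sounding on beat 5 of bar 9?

Beat 5 of bar 9 is beat (9−1)×5 + 5 = 45 overall.
Running totals: Gm ends at 3, Bb6 ends at 7, Gadd9 ends at 12, Esus4 ends at 17, F#sus4 ends at 20, Csus4 ends at 24, Bb6 ends at 31, Bbdim ends at 36, Adim ends at 39, F#add9 ends at 43, F7 ends at 45.
Beat 45 falls within F7.

F7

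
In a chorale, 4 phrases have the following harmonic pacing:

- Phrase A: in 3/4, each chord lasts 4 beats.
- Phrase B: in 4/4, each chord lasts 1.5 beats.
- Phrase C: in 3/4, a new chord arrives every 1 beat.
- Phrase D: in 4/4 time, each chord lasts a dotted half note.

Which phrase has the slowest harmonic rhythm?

A: each chord is 4 beats in 3/4, so 0.75 per bar.
B: each chord is 1.5 beats in 4/4, so 8/3 per bar.
C: each chord is 1 beat in 3/4, so 3 per bar.
D: each chord is 3 beats in 4/4, so 4/3 per bar.
Slowest is A at 0.75 chords/bar.

Phrase A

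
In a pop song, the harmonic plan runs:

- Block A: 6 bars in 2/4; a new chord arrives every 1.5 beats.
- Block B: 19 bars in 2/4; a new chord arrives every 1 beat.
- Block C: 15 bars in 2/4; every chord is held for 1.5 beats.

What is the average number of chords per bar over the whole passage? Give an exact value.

A: 6 × 2 = 12 beats ÷ 1.5 = 8 chords.
B: 19 × 2 = 38 beats ÷ 1 = 38 chords.
C: 15 × 2 = 30 beats ÷ 1.5 = 20 chords.
Overall: 66 chords over 40 bars → 66/40 = 1.65 chords per bar.

1.65 chords per bar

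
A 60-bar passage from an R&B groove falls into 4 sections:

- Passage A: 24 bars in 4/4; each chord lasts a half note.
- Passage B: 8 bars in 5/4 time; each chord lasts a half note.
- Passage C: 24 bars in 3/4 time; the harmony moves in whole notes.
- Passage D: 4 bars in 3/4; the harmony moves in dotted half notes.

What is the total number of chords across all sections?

90 chords

A: 24·4 = 96 beats, 96/2 = 48 chords.
B: 8·5 = 40 beats, 40/2 = 20 chords.
C: 24·3 = 72 beats, 72/4 = 18 chords.
D: 4·3 = 12 beats, 12/3 = 4 chords.
Total: 48 + 20 + 18 + 4 = 90.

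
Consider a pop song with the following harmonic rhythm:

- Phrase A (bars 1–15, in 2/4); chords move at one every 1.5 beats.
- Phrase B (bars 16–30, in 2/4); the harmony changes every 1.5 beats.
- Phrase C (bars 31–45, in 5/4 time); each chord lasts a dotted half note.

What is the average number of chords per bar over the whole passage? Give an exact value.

A: 15 bars of 2 beats is 30 beats; at 1.5 beats each that's 20 chords.
B: 15 bars of 2 beats is 30 beats; at 1.5 beats each that's 20 chords.
C: 15 bars of 5 beats is 75 beats; at 3 beats each that's 25 chords.
Overall: 65 chords over 45 bars → 65/45 = 13/9 chords per bar.

13/9 chords per bar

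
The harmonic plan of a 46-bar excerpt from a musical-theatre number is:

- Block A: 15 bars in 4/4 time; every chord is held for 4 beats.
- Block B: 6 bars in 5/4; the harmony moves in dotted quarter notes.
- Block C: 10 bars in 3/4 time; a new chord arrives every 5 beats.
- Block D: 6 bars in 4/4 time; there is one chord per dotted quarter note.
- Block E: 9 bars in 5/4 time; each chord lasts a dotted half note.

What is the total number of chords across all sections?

72 chords

A: 15·4 = 60 beats, 60/4 = 15 chords.
B: 6·5 = 30 beats, 30/1.5 = 20 chords.
C: 10·3 = 30 beats, 30/5 = 6 chords.
D: 6·4 = 24 beats, 24/1.5 = 16 chords.
E: 9·5 = 45 beats, 45/3 = 15 chords.
Total: 15 + 20 + 6 + 16 + 15 = 72.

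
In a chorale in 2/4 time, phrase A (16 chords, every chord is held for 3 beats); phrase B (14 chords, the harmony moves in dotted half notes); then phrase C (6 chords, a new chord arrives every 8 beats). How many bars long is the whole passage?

A: 16 × 3 = 48 beats = 24 bars.
B: 14 × 3 = 42 beats = 21 bars.
C: 6 × 8 = 48 beats = 24 bars.
Total: 24 + 21 + 24 = 69 bars.

69 bars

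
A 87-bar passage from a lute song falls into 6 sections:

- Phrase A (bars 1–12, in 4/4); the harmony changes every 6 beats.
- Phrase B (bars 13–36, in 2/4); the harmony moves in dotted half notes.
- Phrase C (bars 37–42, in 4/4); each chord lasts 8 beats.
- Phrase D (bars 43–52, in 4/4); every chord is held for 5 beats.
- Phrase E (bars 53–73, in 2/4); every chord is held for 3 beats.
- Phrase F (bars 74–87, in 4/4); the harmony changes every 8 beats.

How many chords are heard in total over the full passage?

56 chords

A has 48 beats and chords last 6 each, so 8 chords.
B has 48 beats and chords last 3 each, so 16 chords.
C has 24 beats and chords last 8 each, so 3 chords.
D has 40 beats and chords last 5 each, so 8 chords.
E has 42 beats and chords last 3 each, so 14 chords.
F has 56 beats and chords last 8 each, so 7 chords.
Total: 8 + 16 + 3 + 8 + 14 + 7 = 56.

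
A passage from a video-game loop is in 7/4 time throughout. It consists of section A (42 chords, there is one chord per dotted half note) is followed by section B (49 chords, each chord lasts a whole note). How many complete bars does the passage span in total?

46 bars

A: 42 × 3 = 126 beats = 18 bars.
B: 49 × 4 = 196 beats = 28 bars.
Total: 18 + 28 = 46 bars.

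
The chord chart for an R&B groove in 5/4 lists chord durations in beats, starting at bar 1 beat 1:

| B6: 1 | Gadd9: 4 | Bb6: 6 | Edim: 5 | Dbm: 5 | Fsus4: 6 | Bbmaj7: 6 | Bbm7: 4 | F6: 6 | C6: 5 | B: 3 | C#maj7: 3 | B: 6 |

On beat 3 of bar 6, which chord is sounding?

Bbmaj7

Beat 3 of bar 6 is beat (6−1)×5 + 3 = 28 overall.
Running totals: B6 ends at 1, Gadd9 ends at 5, Bb6 ends at 11, Edim ends at 16, Dbm ends at 21, Fsus4 ends at 27, Bbmaj7 ends at 33.
Beat 28 falls within Bbmaj7.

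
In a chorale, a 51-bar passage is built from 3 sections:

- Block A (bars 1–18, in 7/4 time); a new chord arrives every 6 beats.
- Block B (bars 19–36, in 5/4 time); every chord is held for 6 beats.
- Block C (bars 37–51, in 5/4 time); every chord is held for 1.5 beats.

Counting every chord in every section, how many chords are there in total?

A: 18·7 = 126 beats, 126/6 = 21 chords.
B: 18·5 = 90 beats, 90/6 = 15 chords.
C: 15·5 = 75 beats, 75/1.5 = 50 chords.
Total: 21 + 15 + 50 = 86.

86 chords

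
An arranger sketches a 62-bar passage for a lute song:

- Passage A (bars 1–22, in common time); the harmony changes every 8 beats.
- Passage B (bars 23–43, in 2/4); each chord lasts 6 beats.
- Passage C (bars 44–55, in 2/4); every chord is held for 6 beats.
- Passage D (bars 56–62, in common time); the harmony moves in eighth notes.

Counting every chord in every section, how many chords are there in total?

78 chords

A has 88 beats and chords last 8 each, so 11 chords.
B has 42 beats and chords last 6 each, so 7 chords.
C has 24 beats and chords last 6 each, so 4 chords.
D has 28 beats and chords last 0.5 each, so 56 chords.
Total: 11 + 7 + 4 + 56 = 78.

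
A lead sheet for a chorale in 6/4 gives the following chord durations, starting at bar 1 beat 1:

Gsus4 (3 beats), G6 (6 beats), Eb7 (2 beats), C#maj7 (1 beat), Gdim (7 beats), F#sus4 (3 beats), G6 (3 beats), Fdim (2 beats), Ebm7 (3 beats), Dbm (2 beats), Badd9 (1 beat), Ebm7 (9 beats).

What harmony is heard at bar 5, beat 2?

Fdim

Beat 2 of bar 5 is beat (5−1)×6 + 2 = 26 overall.
Running totals: Gsus4 ends at 3, G6 ends at 9, Eb7 ends at 11, C#maj7 ends at 12, Gdim ends at 19, F#sus4 ends at 22, G6 ends at 25, Fdim ends at 27.
Beat 26 falls within Fdim.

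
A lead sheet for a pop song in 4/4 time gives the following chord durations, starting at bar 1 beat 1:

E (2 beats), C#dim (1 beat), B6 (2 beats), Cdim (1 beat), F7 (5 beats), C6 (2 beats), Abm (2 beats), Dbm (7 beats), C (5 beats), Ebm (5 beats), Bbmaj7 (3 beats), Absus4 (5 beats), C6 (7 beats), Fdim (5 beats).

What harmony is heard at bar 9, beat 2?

Beat 2 of bar 9 is beat (9−1)×4 + 2 = 34 overall.
Running totals: E ends at 2, C#dim ends at 3, B6 ends at 5, Cdim ends at 6, F7 ends at 11, C6 ends at 13, Abm ends at 15, Dbm ends at 22, C ends at 27, Ebm ends at 32, Bbmaj7 ends at 35.
Beat 34 falls within Bbmaj7.

Bbmaj7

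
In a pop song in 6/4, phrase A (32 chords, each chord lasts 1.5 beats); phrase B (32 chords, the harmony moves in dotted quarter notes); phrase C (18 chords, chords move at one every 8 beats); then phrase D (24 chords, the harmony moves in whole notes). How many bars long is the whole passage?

A: 32 × 1.5 = 48 beats = 8 bars.
B: 32 × 1.5 = 48 beats = 8 bars.
C: 18 × 8 = 144 beats = 24 bars.
D: 24 × 4 = 96 beats = 16 bars.
Total: 8 + 8 + 24 + 16 = 56 bars.

56 bars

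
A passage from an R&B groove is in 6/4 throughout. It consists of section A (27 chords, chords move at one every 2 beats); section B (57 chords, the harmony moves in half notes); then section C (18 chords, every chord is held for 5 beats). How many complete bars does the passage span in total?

43 bars

A: 27 × 2 = 54 beats = 9 bars.
B: 57 × 2 = 114 beats = 19 bars.
C: 18 × 5 = 90 beats = 15 bars.
Total: 9 + 19 + 15 = 43 bars.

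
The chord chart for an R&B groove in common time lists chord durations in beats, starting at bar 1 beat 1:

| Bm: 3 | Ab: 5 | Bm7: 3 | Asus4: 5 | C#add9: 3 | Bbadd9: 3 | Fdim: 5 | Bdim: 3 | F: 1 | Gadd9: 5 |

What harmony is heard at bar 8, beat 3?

F

Beat 3 of bar 8 is beat (8−1)×4 + 3 = 31 overall.
Running totals: Bm ends at 3, Ab ends at 8, Bm7 ends at 11, Asus4 ends at 16, C#add9 ends at 19, Bbadd9 ends at 22, Fdim ends at 27, Bdim ends at 30, F ends at 31.
Beat 31 falls within F.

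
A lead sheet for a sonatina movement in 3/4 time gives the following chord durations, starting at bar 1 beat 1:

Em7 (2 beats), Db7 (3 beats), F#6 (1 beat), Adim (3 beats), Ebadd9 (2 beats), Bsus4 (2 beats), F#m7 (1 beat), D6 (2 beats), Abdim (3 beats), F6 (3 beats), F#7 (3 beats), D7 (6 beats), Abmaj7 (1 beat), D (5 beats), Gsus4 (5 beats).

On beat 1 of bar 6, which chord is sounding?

D6

Beat 1 of bar 6 is beat (6−1)×3 + 1 = 16 overall.
Running totals: Em7 ends at 2, Db7 ends at 5, F#6 ends at 6, Adim ends at 9, Ebadd9 ends at 11, Bsus4 ends at 13, F#m7 ends at 14, D6 ends at 16.
Beat 16 falls within D6.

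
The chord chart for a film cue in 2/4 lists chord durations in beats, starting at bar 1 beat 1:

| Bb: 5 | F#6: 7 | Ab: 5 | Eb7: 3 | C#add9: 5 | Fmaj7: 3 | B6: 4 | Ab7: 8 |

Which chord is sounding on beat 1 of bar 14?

Beat 1 of bar 14 is beat (14−1)×2 + 1 = 27 overall.
Running totals: Bb ends at 5, F#6 ends at 12, Ab ends at 17, Eb7 ends at 20, C#add9 ends at 25, Fmaj7 ends at 28.
Beat 27 falls within Fmaj7.

Fmaj7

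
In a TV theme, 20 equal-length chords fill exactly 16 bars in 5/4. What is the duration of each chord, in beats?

4 beats

16 bars × 5 beats/bar = 80 beats total.
80 beats ÷ 20 chords = 4 beats per chord.
(That is a whole note.)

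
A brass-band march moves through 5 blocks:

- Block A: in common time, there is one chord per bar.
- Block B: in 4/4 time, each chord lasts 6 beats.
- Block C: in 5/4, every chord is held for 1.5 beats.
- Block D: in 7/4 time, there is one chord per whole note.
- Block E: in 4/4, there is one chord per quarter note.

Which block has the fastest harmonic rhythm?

A: 4/4 = 1 chord/bar.
B: 4/6 = 2/3 chords/bar.
C: 5/1.5 = 10/3 chords/bar.
D: 7/4 = 1.75 chords/bar.
E: 4/1 = 4 chords/bar.
Fastest is E at 4 chords/bar.

Block E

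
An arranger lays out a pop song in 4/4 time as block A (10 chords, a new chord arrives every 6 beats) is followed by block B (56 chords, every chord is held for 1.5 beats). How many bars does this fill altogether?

A: 10 × 6 = 60 beats = 15 bars.
B: 56 × 1.5 = 84 beats = 21 bars.
Total: 15 + 21 = 36 bars.

36 bars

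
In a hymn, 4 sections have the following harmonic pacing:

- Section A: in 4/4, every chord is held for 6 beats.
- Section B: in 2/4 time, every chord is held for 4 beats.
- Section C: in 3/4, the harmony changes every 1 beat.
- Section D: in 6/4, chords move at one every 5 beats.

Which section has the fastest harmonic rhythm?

Section C

A: 4/6 = 2/3 chords/bar.
B: 2/4 = 0.5 chords/bar.
C: 3/1 = 3 chords/bar.
D: 6/5 = 1.2 chords/bar.
Fastest is C at 3 chords/bar.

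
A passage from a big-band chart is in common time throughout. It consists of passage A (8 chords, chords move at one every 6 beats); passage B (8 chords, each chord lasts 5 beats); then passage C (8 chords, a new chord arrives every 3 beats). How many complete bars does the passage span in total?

A: 8 × 6 = 48 beats = 12 bars.
B: 8 × 5 = 40 beats = 10 bars.
C: 8 × 3 = 24 beats = 6 bars.
Total: 12 + 10 + 6 = 28 bars.

28 bars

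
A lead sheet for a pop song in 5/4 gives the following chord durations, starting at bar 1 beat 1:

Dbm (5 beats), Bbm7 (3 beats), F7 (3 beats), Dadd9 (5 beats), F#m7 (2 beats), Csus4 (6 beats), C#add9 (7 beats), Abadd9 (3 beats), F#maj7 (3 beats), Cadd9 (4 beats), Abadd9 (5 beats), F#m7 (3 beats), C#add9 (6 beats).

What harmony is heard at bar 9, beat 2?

Abadd9

Beat 2 of bar 9 is beat (9−1)×5 + 2 = 42 overall.
Running totals: Dbm ends at 5, Bbm7 ends at 8, F7 ends at 11, Dadd9 ends at 16, F#m7 ends at 18, Csus4 ends at 24, C#add9 ends at 31, Abadd9 ends at 34, F#maj7 ends at 37, Cadd9 ends at 41, Abadd9 ends at 46.
Beat 42 falls within Abadd9.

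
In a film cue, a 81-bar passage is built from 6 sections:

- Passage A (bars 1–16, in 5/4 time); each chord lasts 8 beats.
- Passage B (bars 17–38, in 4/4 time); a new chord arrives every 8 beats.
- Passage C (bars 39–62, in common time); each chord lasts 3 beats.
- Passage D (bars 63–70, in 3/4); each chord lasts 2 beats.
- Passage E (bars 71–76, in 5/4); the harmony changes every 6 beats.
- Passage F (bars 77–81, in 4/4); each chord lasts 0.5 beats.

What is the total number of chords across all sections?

A has 80 beats and chords last 8 each, so 10 chords.
B has 88 beats and chords last 8 each, so 11 chords.
C has 96 beats and chords last 3 each, so 32 chords.
D has 24 beats and chords last 2 each, so 12 chords.
E has 30 beats and chords last 6 each, so 5 chords.
F has 20 beats and chords last 0.5 each, so 40 chords.
Total: 10 + 11 + 32 + 12 + 5 + 40 = 110.

110 chords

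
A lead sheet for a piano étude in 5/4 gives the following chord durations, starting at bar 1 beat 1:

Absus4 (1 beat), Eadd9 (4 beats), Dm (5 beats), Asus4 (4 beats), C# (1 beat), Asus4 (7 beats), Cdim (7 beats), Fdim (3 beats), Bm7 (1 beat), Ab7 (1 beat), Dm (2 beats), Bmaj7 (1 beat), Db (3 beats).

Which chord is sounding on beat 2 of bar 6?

Beat 2 of bar 6 is beat (6−1)×5 + 2 = 27 overall.
Running totals: Absus4 ends at 1, Eadd9 ends at 5, Dm ends at 10, Asus4 ends at 14, C# ends at 15, Asus4 ends at 22, Cdim ends at 29.
Beat 27 falls within Cdim.

Cdim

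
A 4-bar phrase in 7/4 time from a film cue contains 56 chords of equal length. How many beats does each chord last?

4 bars × 7 beats/bar = 28 beats total.
28 beats ÷ 56 chords = 0.5 beats per chord.
(That is an eighth note.)

0.5 beats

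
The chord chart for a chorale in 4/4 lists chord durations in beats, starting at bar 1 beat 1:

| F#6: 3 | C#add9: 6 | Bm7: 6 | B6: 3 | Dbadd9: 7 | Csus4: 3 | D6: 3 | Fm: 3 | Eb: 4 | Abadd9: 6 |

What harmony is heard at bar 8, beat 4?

Fm

Beat 4 of bar 8 is beat (8−1)×4 + 4 = 32 overall.
Running totals: F#6 ends at 3, C#add9 ends at 9, Bm7 ends at 15, B6 ends at 18, Dbadd9 ends at 25, Csus4 ends at 28, D6 ends at 31, Fm ends at 34.
Beat 32 falls within Fm.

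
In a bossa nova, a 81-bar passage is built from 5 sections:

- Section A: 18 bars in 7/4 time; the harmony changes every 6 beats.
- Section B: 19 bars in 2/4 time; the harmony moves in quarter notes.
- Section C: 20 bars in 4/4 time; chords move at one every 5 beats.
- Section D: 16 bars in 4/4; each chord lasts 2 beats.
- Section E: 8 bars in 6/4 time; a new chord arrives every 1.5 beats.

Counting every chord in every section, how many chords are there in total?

139 chords

A: 18 bars × 7 beats = 126 beats; 6 beats/chord → 21 chords.
B: 19 bars × 2 beats = 38 beats; 1 beat/chord → 38 chords.
C: 20 bars × 4 beats = 80 beats; 5 beats/chord → 16 chords.
D: 16 bars × 4 beats = 64 beats; 2 beats/chord → 32 chords.
E: 8 bars × 6 beats = 48 beats; 1.5 beats/chord → 32 chords.
Total: 21 + 38 + 16 + 32 + 32 = 139.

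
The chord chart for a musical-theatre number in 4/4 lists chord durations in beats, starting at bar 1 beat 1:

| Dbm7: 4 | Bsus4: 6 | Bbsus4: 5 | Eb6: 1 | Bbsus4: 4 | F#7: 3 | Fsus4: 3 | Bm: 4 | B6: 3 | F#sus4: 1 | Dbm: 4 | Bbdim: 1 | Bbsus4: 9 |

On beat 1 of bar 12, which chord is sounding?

Bbsus4

Beat 1 of bar 12 is beat (12−1)×4 + 1 = 45 overall.
Running totals: Dbm7 ends at 4, Bsus4 ends at 10, Bbsus4 ends at 15, Eb6 ends at 16, Bbsus4 ends at 20, F#7 ends at 23, Fsus4 ends at 26, Bm ends at 30, B6 ends at 33, F#sus4 ends at 34, Dbm ends at 38, Bbdim ends at 39, Bbsus4 ends at 48.
Beat 45 falls within Bbsus4.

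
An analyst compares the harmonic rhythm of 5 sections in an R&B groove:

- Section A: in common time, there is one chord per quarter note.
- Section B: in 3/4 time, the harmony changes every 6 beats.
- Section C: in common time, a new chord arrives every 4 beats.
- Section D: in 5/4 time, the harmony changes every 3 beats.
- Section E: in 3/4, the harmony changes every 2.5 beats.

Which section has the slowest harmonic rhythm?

Section B

A: 4/1 = 4 chords/bar.
B: 3/6 = 0.5 chords/bar.
C: 4/4 = 1 chord/bar.
D: 5/3 = 5/3 chords/bar.
E: 3/2.5 = 1.2 chords/bar.
Slowest is B at 0.5 chords/bar.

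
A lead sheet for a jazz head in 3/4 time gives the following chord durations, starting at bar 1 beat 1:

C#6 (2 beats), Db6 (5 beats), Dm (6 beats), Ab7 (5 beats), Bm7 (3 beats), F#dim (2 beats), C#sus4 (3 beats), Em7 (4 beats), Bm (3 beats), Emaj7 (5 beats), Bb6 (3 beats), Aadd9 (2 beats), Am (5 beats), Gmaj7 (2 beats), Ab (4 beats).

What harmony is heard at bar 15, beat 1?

Aadd9

Beat 1 of bar 15 is beat (15−1)×3 + 1 = 43 overall.
Running totals: C#6 ends at 2, Db6 ends at 7, Dm ends at 13, Ab7 ends at 18, Bm7 ends at 21, F#dim ends at 23, C#sus4 ends at 26, Em7 ends at 30, Bm ends at 33, Emaj7 ends at 38, Bb6 ends at 41, Aadd9 ends at 43.
Beat 43 falls within Aadd9.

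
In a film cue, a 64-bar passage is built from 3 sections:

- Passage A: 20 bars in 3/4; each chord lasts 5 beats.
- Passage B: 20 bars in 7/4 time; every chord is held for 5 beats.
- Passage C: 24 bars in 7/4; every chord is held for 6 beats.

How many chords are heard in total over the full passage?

68 chords

A: 20 bars × 3 beats = 60 beats; 5 beats/chord → 12 chords.
B: 20 bars × 7 beats = 140 beats; 5 beats/chord → 28 chords.
C: 24 bars × 7 beats = 168 beats; 6 beats/chord → 28 chords.
Total: 12 + 28 + 28 = 68.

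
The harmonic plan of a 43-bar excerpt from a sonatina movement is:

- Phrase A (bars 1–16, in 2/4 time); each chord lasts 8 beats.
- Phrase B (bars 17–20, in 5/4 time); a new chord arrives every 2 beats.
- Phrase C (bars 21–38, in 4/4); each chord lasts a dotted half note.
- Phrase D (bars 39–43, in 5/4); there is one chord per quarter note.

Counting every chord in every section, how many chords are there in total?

A: 16 bars × 2 beats = 32 beats; 8 beats/chord → 4 chords.
B: 4 bars × 5 beats = 20 beats; 2 beats/chord → 10 chords.
C: 18 bars × 4 beats = 72 beats; 3 beats/chord → 24 chords.
D: 5 bars × 5 beats = 25 beats; 1 beat/chord → 25 chords.
Total: 4 + 10 + 24 + 25 = 63.

63 chords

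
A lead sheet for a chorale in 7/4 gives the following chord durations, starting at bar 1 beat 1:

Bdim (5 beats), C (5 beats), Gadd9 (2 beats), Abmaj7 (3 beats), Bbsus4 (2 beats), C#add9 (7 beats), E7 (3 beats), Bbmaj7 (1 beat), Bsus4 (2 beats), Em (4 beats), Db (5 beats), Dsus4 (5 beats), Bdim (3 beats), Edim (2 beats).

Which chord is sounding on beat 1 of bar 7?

Beat 1 of bar 7 is beat (7−1)×7 + 1 = 43 overall.
Running totals: Bdim ends at 5, C ends at 10, Gadd9 ends at 12, Abmaj7 ends at 15, Bbsus4 ends at 17, C#add9 ends at 24, E7 ends at 27, Bbmaj7 ends at 28, Bsus4 ends at 30, Em ends at 34, Db ends at 39, Dsus4 ends at 44.
Beat 43 falls within Dsus4.

Dsus4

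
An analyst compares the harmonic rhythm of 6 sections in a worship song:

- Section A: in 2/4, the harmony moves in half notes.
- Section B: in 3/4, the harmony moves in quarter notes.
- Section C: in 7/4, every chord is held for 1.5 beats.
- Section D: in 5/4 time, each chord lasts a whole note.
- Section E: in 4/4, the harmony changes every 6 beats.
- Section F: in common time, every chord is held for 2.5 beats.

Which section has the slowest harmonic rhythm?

A: 2/2 = 1 chord/bar.
B: 3/1 = 3 chords/bar.
C: 7/1.5 = 14/3 chords/bar.
D: 5/4 = 1.25 chords/bar.
E: 4/6 = 2/3 chords/bar.
F: 4/2.5 = 1.6 chords/bar.
Slowest is E at 2/3 chords/bar.

Section E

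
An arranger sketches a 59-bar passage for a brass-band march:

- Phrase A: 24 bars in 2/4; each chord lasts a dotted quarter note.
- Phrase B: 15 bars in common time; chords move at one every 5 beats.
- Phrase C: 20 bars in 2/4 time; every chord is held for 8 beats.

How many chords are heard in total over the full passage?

A: 24 bars × 2 beats = 48 beats; 1.5 beats/chord → 32 chords.
B: 15 bars × 4 beats = 60 beats; 5 beats/chord → 12 chords.
C: 20 bars × 2 beats = 40 beats; 8 beats/chord → 5 chords.
Total: 32 + 12 + 5 = 49.

49 chords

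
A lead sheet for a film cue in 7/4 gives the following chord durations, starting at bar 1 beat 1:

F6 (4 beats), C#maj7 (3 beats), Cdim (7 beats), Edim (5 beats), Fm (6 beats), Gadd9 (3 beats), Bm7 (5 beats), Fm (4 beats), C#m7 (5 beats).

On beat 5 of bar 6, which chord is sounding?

C#m7

Beat 5 of bar 6 is beat (6−1)×7 + 5 = 40 overall.
Running totals: F6 ends at 4, C#maj7 ends at 7, Cdim ends at 14, Edim ends at 19, Fm ends at 25, Gadd9 ends at 28, Bm7 ends at 33, Fm ends at 37, C#m7 ends at 42.
Beat 40 falls within C#m7.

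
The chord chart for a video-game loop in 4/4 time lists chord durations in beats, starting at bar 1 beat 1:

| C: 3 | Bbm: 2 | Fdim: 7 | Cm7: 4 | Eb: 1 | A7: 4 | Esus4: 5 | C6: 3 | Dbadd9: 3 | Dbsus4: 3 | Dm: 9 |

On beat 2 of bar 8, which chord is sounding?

Beat 2 of bar 8 is beat (8−1)×4 + 2 = 30 overall.
Running totals: C ends at 3, Bbm ends at 5, Fdim ends at 12, Cm7 ends at 16, Eb ends at 17, A7 ends at 21, Esus4 ends at 26, C6 ends at 29, Dbadd9 ends at 32.
Beat 30 falls within Dbadd9.

Dbadd9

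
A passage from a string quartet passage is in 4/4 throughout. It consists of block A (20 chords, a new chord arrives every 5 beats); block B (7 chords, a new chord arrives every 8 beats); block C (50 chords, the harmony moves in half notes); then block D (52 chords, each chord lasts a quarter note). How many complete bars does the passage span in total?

77 bars

A: 20 × 5 = 100 beats = 25 bars.
B: 7 × 8 = 56 beats = 14 bars.
C: 50 × 2 = 100 beats = 25 bars.
D: 52 × 1 = 52 beats = 13 bars.
Total: 25 + 14 + 25 + 13 = 77 bars.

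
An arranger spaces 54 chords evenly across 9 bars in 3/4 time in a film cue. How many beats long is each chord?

0.5 beats

9 bars × 3 beats/bar = 27 beats total.
27 beats ÷ 54 chords = 0.5 beats per chord.
(That is an eighth note.)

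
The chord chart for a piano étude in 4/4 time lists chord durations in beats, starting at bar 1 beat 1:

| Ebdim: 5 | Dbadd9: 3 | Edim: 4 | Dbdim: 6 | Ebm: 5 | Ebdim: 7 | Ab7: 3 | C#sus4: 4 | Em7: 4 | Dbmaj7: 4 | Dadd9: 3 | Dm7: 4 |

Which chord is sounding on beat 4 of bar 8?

Ab7

Beat 4 of bar 8 is beat (8−1)×4 + 4 = 32 overall.
Running totals: Ebdim ends at 5, Dbadd9 ends at 8, Edim ends at 12, Dbdim ends at 18, Ebm ends at 23, Ebdim ends at 30, Ab7 ends at 33.
Beat 32 falls within Ab7.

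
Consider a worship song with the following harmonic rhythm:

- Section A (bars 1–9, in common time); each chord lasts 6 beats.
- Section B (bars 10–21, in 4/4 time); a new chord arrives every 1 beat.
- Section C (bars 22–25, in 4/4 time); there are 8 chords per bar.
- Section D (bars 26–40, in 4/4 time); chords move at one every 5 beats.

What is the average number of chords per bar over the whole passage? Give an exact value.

A: 9 bars of 4 beats is 36 beats; at 6 beats each that's 6 chords.
B: 12 bars of 4 beats is 48 beats; at 1 beat each that's 48 chords.
C: 4 bars of 4 beats is 16 beats; at 0.5 beats each that's 32 chords.
D: 15 bars of 4 beats is 60 beats; at 5 beats each that's 12 chords.
Overall: 98 chords over 40 bars → 98/40 = 2.45 chords per bar.

2.45 chords per bar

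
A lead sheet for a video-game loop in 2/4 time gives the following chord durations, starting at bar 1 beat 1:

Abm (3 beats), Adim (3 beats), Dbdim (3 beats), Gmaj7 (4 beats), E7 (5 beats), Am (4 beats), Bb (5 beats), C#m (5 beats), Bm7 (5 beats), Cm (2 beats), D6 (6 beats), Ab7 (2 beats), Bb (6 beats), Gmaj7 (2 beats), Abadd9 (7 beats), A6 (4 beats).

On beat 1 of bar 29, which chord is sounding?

Beat 1 of bar 29 is beat (29−1)×2 + 1 = 57 overall.
Running totals: Abm ends at 3, Adim ends at 6, Dbdim ends at 9, Gmaj7 ends at 13, E7 ends at 18, Am ends at 22, Bb ends at 27, C#m ends at 32, Bm7 ends at 37, Cm ends at 39, D6 ends at 45, Ab7 ends at 47, Bb ends at 53, Gmaj7 ends at 55, Abadd9 ends at 62.
Beat 57 falls within Abadd9.

Abadd9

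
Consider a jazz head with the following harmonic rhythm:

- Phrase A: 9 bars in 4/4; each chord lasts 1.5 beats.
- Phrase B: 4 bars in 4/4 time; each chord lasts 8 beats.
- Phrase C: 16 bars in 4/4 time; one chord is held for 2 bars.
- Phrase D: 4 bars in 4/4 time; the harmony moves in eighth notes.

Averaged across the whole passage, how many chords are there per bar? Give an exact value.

A: 9 bars of 4 beats is 36 beats; at 1.5 beats each that's 24 chords.
B: 4 bars of 4 beats is 16 beats; at 8 beats each that's 2 chords.
C: 16 bars of 4 beats is 64 beats; at 8 beats each that's 8 chords.
D: 4 bars of 4 beats is 16 beats; at 0.5 beats each that's 32 chords.
Overall: 66 chords over 33 bars → 66/33 = 2 chords per bar.

2 chords per bar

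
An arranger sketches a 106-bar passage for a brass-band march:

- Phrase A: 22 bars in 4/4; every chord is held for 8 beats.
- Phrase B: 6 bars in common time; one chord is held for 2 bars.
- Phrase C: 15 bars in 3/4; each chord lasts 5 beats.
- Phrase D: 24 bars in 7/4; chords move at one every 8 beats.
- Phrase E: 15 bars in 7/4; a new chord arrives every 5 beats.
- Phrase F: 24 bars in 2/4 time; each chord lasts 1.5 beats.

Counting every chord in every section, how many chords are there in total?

A: 22 bars × 4 beats = 88 beats; 8 beats/chord → 11 chords.
B: 6 bars × 4 beats = 24 beats; 8 beats/chord → 3 chords.
C: 15 bars × 3 beats = 45 beats; 5 beats/chord → 9 chords.
D: 24 bars × 7 beats = 168 beats; 8 beats/chord → 21 chords.
E: 15 bars × 7 beats = 105 beats; 5 beats/chord → 21 chords.
F: 24 bars × 2 beats = 48 beats; 1.5 beats/chord → 32 chords.
Total: 11 + 3 + 9 + 21 + 21 + 32 = 97.

97 chords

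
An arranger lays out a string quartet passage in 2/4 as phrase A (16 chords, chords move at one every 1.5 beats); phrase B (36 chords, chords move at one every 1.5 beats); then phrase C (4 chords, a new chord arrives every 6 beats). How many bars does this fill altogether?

A: 16 × 1.5 = 24 beats = 12 bars.
B: 36 × 1.5 = 54 beats = 27 bars.
C: 4 × 6 = 24 beats = 12 bars.
Total: 12 + 27 + 12 = 51 bars.

51 bars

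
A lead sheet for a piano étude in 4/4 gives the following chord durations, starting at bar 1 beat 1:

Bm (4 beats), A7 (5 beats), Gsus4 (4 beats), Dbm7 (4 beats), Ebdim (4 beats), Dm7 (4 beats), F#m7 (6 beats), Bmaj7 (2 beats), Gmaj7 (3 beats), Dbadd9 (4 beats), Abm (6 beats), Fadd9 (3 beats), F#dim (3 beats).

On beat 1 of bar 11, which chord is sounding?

Abm

Beat 1 of bar 11 is beat (11−1)×4 + 1 = 41 overall.
Running totals: Bm ends at 4, A7 ends at 9, Gsus4 ends at 13, Dbm7 ends at 17, Ebdim ends at 21, Dm7 ends at 25, F#m7 ends at 31, Bmaj7 ends at 33, Gmaj7 ends at 36, Dbadd9 ends at 40, Abm ends at 46.
Beat 41 falls within Abm.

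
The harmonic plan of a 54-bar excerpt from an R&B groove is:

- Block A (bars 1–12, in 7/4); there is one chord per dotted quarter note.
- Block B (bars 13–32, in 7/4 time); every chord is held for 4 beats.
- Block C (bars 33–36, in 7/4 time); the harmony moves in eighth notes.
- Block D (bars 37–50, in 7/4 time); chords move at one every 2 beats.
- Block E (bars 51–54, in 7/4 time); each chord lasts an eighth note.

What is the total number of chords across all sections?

252 chords

A: 12 bars × 7 beats = 84 beats; 1.5 beats/chord → 56 chords.
B: 20 bars × 7 beats = 140 beats; 4 beats/chord → 35 chords.
C: 4 bars × 7 beats = 28 beats; 0.5 beats/chord → 56 chords.
D: 14 bars × 7 beats = 98 beats; 2 beats/chord → 49 chords.
E: 4 bars × 7 beats = 28 beats; 0.5 beats/chord → 56 chords.
Total: 56 + 35 + 56 + 49 + 56 = 252.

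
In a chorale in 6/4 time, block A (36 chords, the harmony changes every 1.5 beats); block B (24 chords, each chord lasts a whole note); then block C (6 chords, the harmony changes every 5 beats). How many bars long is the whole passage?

A: 36 × 1.5 = 54 beats = 9 bars.
B: 24 × 4 = 96 beats = 16 bars.
C: 6 × 5 = 30 beats = 5 bars.
Total: 9 + 16 + 5 = 30 bars.

30 bars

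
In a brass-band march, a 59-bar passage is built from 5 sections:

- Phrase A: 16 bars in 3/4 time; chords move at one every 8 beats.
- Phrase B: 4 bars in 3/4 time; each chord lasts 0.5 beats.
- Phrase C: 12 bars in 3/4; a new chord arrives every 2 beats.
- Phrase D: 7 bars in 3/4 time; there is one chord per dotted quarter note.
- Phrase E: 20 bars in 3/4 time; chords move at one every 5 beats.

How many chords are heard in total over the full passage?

74 chords

A has 48 beats and chords last 8 each, so 6 chords.
B has 12 beats and chords last 0.5 each, so 24 chords.
C has 36 beats and chords last 2 each, so 18 chords.
D has 21 beats and chords last 1.5 each, so 14 chords.
E has 60 beats and chords last 5 each, so 12 chords.
Total: 6 + 24 + 18 + 14 + 12 = 74.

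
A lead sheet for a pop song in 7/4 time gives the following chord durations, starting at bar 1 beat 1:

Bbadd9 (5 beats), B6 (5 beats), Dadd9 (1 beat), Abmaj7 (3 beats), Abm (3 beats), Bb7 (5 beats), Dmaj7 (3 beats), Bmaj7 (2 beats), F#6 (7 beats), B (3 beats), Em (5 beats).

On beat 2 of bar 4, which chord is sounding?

Dmaj7

Beat 2 of bar 4 is beat (4−1)×7 + 2 = 23 overall.
Running totals: Bbadd9 ends at 5, B6 ends at 10, Dadd9 ends at 11, Abmaj7 ends at 14, Abm ends at 17, Bb7 ends at 22, Dmaj7 ends at 25.
Beat 23 falls within Dmaj7.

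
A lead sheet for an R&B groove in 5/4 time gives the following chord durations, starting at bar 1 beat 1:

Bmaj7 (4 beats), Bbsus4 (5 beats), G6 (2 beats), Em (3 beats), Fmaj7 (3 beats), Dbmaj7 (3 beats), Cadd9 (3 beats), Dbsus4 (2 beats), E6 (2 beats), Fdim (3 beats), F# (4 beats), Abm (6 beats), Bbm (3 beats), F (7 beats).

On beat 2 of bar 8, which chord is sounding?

Abm

Beat 2 of bar 8 is beat (8−1)×5 + 2 = 37 overall.
Running totals: Bmaj7 ends at 4, Bbsus4 ends at 9, G6 ends at 11, Em ends at 14, Fmaj7 ends at 17, Dbmaj7 ends at 20, Cadd9 ends at 23, Dbsus4 ends at 25, E6 ends at 27, Fdim ends at 30, F# ends at 34, Abm ends at 40.
Beat 37 falls within Abm.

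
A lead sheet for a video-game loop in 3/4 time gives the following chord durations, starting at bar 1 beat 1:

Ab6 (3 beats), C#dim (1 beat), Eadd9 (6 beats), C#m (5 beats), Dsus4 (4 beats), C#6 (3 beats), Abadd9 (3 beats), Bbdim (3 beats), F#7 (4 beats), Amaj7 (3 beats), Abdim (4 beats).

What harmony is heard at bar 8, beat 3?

Beat 3 of bar 8 is beat (8−1)×3 + 3 = 24 overall.
Running totals: Ab6 ends at 3, C#dim ends at 4, Eadd9 ends at 10, C#m ends at 15, Dsus4 ends at 19, C#6 ends at 22, Abadd9 ends at 25.
Beat 24 falls within Abadd9.

Abadd9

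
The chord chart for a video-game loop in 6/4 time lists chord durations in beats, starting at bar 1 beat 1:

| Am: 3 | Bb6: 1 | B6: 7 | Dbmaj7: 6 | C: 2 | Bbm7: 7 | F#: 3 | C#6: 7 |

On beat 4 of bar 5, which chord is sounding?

Beat 4 of bar 5 is beat (5−1)×6 + 4 = 28 overall.
Running totals: Am ends at 3, Bb6 ends at 4, B6 ends at 11, Dbmaj7 ends at 17, C ends at 19, Bbm7 ends at 26, F# ends at 29.
Beat 28 falls within F#.

F#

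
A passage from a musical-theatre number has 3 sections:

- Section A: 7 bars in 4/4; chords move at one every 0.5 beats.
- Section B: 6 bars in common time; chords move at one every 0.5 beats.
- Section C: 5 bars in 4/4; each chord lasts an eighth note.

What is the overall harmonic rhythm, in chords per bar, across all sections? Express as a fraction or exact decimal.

A: 7 bars of 4 beats is 28 beats; at 0.5 beats each that's 56 chords.
B: 6 bars of 4 beats is 24 beats; at 0.5 beats each that's 48 chords.
C: 5 bars of 4 beats is 20 beats; at 0.5 beats each that's 40 chords.
Overall: 144 chords over 18 bars → 144/18 = 8 chords per bar.

8 chords per bar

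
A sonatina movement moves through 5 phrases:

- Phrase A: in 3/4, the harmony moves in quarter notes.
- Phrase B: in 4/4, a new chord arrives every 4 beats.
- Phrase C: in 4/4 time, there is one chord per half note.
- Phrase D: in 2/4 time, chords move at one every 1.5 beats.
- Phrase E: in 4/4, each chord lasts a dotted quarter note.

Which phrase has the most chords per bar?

Phrase A

A: 3/1 = 3 chords/bar.
B: 4/4 = 1 chord/bar.
C: 4/2 = 2 chords/bar.
D: 2/1.5 = 4/3 chords/bar.
E: 4/1.5 = 8/3 chords/bar.
Fastest is A at 3 chords/bar.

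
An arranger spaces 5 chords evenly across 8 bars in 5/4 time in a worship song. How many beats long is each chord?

8 beats

8 bars × 5 beats/bar = 40 beats total.
40 beats ÷ 5 chords = 8 beats per chord.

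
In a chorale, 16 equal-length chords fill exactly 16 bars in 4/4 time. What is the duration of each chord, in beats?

16 bars × 4 beats/bar = 64 beats total.
64 beats ÷ 16 chords = 4 beats per chord.
(That is a whole note.)

4 beats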